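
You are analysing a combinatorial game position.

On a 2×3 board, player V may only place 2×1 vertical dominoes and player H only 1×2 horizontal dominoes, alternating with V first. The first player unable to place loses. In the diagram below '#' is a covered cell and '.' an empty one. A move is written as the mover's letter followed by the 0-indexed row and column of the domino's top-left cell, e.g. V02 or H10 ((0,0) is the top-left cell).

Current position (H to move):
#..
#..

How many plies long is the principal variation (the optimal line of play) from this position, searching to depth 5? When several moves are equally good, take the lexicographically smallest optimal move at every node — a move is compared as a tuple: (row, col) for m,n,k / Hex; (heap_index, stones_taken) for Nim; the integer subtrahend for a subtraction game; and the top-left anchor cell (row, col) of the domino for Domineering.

[#../#..] H move#1: H01:+1/###/#..*, H11:+1/#../###
[###/#..] end (terminal -1, V#2); searched #../#.. to 5

PV length from [#../#..]: 1 ply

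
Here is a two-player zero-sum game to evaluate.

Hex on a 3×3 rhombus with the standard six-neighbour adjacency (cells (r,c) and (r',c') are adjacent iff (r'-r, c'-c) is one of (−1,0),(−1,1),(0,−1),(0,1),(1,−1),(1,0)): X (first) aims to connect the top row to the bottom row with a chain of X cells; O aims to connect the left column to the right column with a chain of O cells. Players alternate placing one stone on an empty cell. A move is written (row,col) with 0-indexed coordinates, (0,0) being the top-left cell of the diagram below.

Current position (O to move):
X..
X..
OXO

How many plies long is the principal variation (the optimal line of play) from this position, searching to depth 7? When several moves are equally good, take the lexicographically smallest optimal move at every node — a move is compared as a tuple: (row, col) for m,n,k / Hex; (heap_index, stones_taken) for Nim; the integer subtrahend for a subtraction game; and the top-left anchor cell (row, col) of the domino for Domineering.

PV length from [X../X../OXO]: 3 plies

[X../X../OXO] O move#1: (0,1):-1/XO./X../OXO, (0,2):-1/X.O/X../OXO, (1,1):+1/X../XO./OXO*, (1,2):-1/X../X.O/OXO
[X../XO./OXO] X move#2: (0,1):-1/XX./XO./OXO*, (0,2):-1/X.X/XO./OXO, (1,2):-1/X../XOX/OXO
[XX./XO./OXO] O move#3: (0,2):+1/XXO/XO./OXO*, (1,2):+1/XX./XOO/OXO
[XXO/XO./OXO] end (terminal -1, X#4); searched X../X../OXO to 7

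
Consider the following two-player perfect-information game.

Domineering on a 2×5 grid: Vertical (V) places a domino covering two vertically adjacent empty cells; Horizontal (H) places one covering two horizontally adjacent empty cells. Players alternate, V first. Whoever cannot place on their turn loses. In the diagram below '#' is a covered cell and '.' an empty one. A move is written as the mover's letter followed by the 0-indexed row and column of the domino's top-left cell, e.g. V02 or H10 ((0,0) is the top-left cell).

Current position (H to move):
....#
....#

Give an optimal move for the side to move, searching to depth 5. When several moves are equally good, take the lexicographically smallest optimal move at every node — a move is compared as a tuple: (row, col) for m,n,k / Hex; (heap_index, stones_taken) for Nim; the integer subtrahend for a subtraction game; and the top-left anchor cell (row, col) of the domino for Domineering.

p1 H@[....#/....#]: H00[##..#/....#]-1 H01[.##.#/....#]+1* H02[..###/....#]-1 H10[....#/##..#]-1 H11[....#/.##.#]+1 H12[....#/..###]-1
p2 V@[.##.#/....#]: V00[###.#/#...#]-1* V03[.####/...##]-1
p3 H@[###.#/#...#]: H11[###.#/###.#]-1 H12[###.#/#.###]+1*
p4 V@[###.#/#.###] terminal -1; root [....#/....#] d5

H's best at [....#/....#]: H01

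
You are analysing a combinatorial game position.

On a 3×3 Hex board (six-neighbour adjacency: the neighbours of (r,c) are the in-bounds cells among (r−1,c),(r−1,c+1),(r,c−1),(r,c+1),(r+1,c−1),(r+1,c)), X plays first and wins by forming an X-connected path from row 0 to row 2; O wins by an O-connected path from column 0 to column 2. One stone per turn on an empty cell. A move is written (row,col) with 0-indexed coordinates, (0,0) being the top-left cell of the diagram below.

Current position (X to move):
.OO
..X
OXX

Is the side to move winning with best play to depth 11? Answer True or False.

[.OO/..X/OXX] X move#1: (0,0):-1/XOO/..X/OXX*, (1,0):-1/.OO/X.X/OXX, (1,1):-1/.OO/.XX/OXX
[XOO/..X/OXX] O move#2: (1,0):+1/XOO/O.X/OXX*, (1,1):+1/XOO/.OX/OXX
[XOO/O.X/OXX] end (terminal -1, X#3); searched .OO/..X/OXX to 11

X winning at [.OO/..X/OXX]: False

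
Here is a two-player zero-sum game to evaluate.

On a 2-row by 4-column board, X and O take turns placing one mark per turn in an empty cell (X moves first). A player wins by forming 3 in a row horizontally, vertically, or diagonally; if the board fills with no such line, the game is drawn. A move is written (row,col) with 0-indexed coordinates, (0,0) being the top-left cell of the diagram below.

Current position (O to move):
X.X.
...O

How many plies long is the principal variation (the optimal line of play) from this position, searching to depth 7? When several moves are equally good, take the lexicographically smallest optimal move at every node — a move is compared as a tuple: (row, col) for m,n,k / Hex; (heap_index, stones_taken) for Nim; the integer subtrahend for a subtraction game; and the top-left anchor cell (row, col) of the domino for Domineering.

PV length from [X.X./...O]: 5 plies

ply 1, O at X.X./...O | (0,1)=+0→XOX./...O*; (0,3)=-1→X.XO/...O; (1,0)=-1→X.X./O..O; (1,1)=-1→X.X./.O.O; (1,2)=-1→X.X./..OO
ply 2, X at XOX./...O | (0,3)=+0→XOXX/...O*; (1,0)=+0→XOX./X..O; (1,1)=+0→XOX./.X.O; (1,2)=+0→XOX./..XO
ply 3, O at XOXX/...O | (1,0)=+0→XOXX/O..O*; (1,1)=+0→XOXX/.O.O; (1,2)=+0→XOXX/..OO
ply 4, X at XOXX/O..O | (1,1)=+0→XOXX/OX.O*; (1,2)=+0→XOXX/O.XO
ply 5, O at XOXX/OX.O | (1,2)=+0→XOXX/OXOO*
ply 6: XOXX/OXOO is terminal +0 (X); from X.X./...O depth 7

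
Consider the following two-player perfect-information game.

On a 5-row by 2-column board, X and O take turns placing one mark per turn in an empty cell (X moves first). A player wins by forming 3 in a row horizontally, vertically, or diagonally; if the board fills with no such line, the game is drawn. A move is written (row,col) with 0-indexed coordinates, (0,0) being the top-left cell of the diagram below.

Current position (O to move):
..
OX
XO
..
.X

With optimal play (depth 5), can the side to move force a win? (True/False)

[../OX/XO/../.X] O move#1: (0,0):+0/O./OX/XO/../.X*, (0,1):+0/.O/OX/XO/../.X, (3,0):+0/../OX/XO/O./.X, (3,1):+0/../OX/XO/.O/.X, (4,0):+0/../OX/XO/../OX
[O./OX/XO/../.X] X move#2: (0,1):+0/OX/OX/XO/../.X*, (3,0):+0/O./OX/XO/X./.X, (3,1):+0/O./OX/XO/.X/.X, (4,0):+0/O./OX/XO/../XX
[OX/OX/XO/../.X] O move#3: (3,0):+0/OX/OX/XO/O./.X*, (3,1):+0/OX/OX/XO/.O/.X, (4,0):+0/OX/OX/XO/../OX
[OX/OX/XO/O./.X] X move#4: (3,1):+0/OX/OX/XO/OX/.X*, (4,0):+0/OX/OX/XO/O./XX
[OX/OX/XO/OX/.X] O move#5: (4,0):+0/OX/OX/XO/OX/OX*
[OX/OX/XO/OX/OX] end (terminal +0, X#6); searched ../OX/XO/../.X to 5

O winning at [../OX/XO/../.X]: False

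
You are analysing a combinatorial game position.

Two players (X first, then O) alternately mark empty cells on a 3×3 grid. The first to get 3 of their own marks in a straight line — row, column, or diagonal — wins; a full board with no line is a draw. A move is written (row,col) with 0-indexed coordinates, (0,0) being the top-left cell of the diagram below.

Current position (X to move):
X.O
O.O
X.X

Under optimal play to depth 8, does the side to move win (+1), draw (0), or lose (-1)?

[X.O/O.O/X.X] X move#1: (0,1):-1/XXO/O.O/X.X, (1,1):+1/X.O/OXO/X.X*, (2,1):+1/X.O/O.O/XXX
[X.O/OXO/X.X] end (terminal -1, O#2); searched X.O/O.O/X.X to 8

value(X.O/O.O/X.X, X) = +1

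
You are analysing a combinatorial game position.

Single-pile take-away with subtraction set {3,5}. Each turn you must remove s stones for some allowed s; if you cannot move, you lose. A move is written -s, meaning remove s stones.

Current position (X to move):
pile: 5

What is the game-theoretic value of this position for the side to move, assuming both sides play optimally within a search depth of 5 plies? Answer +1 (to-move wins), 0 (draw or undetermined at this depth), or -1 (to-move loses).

value(5, X) = +1

p1 X@[5]: -3[2]+1* -5[0]+1
p2 O@[2] terminal -1; root [5] d5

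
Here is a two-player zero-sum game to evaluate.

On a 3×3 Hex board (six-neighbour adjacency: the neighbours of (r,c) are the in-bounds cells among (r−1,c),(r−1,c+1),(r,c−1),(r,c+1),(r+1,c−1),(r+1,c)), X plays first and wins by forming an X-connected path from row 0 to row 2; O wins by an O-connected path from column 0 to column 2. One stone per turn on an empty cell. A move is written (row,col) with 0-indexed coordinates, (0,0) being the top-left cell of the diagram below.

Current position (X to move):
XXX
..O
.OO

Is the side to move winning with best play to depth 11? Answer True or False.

ply 1, X at XXX/..O/.OO | (1,0)=-1→XXX/X.O/.OO; (1,1)=-1→XXX/.XO/.OO; (2,0)=+1→XXX/..O/XOO*
ply 2, O at XXX/..O/XOO | (1,0)=-1→XXX/O.O/XOO*; (1,1)=-1→XXX/.OO/XOO
ply 3, X at XXX/O.O/XOO | (1,1)=+1→XXX/OXO/XOO*
ply 4: XXX/OXO/XOO is terminal -1 (O); from XXX/..O/.OO depth 11

X winning at [XXX/..O/.OO]: True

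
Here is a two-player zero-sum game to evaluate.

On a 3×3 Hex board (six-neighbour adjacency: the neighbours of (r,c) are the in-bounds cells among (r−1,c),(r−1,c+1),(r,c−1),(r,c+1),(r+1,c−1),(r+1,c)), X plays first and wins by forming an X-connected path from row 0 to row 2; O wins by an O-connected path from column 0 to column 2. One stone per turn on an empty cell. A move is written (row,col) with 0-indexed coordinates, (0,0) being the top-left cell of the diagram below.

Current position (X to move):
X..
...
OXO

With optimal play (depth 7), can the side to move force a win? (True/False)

X winning at [X../.../OXO]: True

[X../.../OXO] X move#1: (0,1):-1/XX./.../OXO, (0,2):+1/X.X/.../OXO*, (1,0):-1/X../X../OXO, (1,1):+1/X../.X./OXO, (1,2):+1/X../..X/OXO
[X.X/.../OXO] O move#2: (0,1):-1/XOX/.../OXO*, (1,0):-1/X.X/O../OXO, (1,1):-1/X.X/.O./OXO, (1,2):-1/X.X/..O/OXO
[XOX/.../OXO] X move#3: (1,0):+1/XOX/X../OXO*, (1,1):+1/XOX/.X./OXO, (1,2):+1/XOX/..X/OXO
[XOX/X../OXO] O move#4: (1,1):-1/XOX/XO./OXO*, (1,2):-1/XOX/X.O/OXO
[XOX/XO./OXO] X move#5: (1,2):+1/XOX/XOX/OXO*
[XOX/XOX/OXO] end (terminal -1, O#6); searched X../.../OXO to 7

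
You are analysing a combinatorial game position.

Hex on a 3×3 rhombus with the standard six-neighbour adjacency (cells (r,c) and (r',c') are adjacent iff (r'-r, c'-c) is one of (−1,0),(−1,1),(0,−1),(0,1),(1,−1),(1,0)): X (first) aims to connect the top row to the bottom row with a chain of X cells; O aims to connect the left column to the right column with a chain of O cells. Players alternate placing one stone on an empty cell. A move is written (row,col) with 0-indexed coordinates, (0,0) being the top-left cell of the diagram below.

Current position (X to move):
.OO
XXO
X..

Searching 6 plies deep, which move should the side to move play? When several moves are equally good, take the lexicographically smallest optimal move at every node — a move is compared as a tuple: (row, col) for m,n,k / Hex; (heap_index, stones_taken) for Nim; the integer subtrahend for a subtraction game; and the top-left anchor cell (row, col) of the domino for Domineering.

X's best at [.OO/XXO/X..]: (0,0)

ply 1, X at .OO/XXO/X.. | (0,0)=+1→XOO/XXO/X..*; (2,1)=-1→.OO/XXO/XX.; (2,2)=-1→.OO/XXO/X.X
ply 2: XOO/XXO/X.. is terminal -1 (O); from .OO/XXO/X.. depth 6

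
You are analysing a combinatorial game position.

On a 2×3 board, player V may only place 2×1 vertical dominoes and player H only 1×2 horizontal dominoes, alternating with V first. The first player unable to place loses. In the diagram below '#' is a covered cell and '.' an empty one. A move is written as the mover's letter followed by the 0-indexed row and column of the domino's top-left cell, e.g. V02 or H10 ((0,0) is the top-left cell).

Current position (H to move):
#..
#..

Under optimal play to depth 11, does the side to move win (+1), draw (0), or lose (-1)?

value(#../#.., H) = +1

[#../#..] H move#1: H01:+1/###/#..*, H11:+1/#../###
[###/#..] end (terminal -1, V#2); searched #../#.. to 11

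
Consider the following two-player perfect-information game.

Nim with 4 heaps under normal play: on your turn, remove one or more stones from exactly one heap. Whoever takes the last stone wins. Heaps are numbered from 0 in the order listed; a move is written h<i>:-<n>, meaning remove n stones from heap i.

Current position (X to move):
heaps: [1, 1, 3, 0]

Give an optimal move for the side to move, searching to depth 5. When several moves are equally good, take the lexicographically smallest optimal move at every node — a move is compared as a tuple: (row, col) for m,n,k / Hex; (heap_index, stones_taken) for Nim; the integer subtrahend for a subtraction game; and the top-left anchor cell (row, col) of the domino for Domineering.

ply 1, X at (1,1,3,0) | h0:-1=-1→(0,1,3,0); h1:-1=-1→(1,0,3,0); h2:-1=-1→(1,1,2,0); h2:-2=-1→(1,1,1,0); h2:-3=+1→(1,1,0,0)*
ply 2, O at (1,1,0,0) | h0:-1=-1→(0,1,0,0)*; h1:-1=-1→(1,0,0,0)
ply 3, X at (0,1,0,0) | h1:-1=+1→(0,0,0,0)*
ply 4: (0,0,0,0) is terminal -1 (O); from (1,1,3,0) depth 5

X's best at [(1,1,3,0)]: h2:-3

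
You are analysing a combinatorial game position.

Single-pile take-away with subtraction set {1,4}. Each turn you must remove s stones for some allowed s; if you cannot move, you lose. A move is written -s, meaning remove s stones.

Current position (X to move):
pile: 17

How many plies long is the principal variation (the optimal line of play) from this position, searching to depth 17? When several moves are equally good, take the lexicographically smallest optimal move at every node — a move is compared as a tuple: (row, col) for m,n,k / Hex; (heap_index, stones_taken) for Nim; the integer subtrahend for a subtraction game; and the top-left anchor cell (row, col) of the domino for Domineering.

PV length from [17]: 8 plies

ply 1, X at 17 | -1=-1→16*; -4=-1→13
ply 2, O at 16 | -1=+1→15*; -4=+1→12
ply 3, X at 15 | -1=-1→14*; -4=-1→11
ply 4, O at 14 | -1=-1→13; -4=+1→10*
ply 5, X at 10 | -1=-1→9*; -4=-1→6
ply 6, O at 9 | -1=-1→8; -4=+1→5*
ply 7, X at 5 | -1=-1→4*; -4=-1→1
ply 8, O at 4 | -1=-1→3; -4=+1→0*
ply 9: 0 is terminal -1 (X); from 17 depth 17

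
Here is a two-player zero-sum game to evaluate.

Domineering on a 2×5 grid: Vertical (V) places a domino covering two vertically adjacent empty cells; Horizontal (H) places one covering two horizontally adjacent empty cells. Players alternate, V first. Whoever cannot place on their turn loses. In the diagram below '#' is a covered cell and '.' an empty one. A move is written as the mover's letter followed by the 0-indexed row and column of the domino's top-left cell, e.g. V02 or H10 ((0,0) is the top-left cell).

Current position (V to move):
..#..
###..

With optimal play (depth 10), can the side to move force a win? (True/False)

V winning at [..#../###..]: True

ply 1, V at ..#../###.. | V03=+1→..##./####.*; V04=+1→..#.#/###.#
ply 2, H at ..##./####. | H00=-1→####./####.*
ply 3, V at ####./####. | V04=+1→#####/#####*
ply 4: #####/##### is terminal -1 (H); from ..#../###.. depth 10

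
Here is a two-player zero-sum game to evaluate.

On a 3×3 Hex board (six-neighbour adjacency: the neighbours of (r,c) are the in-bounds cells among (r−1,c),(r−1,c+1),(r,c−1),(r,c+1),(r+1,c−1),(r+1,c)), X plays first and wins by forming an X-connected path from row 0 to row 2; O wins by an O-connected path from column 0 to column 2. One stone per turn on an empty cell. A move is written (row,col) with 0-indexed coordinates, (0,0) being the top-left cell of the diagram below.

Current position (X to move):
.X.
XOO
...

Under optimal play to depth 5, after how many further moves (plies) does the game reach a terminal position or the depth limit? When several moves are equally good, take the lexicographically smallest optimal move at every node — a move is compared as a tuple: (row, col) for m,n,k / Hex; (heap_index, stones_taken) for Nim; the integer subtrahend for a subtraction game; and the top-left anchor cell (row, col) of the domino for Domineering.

p1 X@[.X./XOO/...]: (0,0)[XX./XOO/...]-1 (0,2)[.XX/XOO/...]-1 (2,0)[.X./XOO/X..]+1* (2,1)[.X./XOO/.X.]-1 (2,2)[.X./XOO/..X]-1
p2 O@[.X./XOO/X..] terminal -1; root [.X./XOO/...] d5

PV length from [.X./XOO/...]: 1 ply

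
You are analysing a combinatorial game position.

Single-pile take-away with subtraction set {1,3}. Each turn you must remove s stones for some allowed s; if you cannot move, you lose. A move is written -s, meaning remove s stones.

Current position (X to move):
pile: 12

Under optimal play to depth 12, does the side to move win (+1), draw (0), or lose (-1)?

ply 1, X at 12 | -1=-1→11*; -3=-1→9
ply 2, O at 11 | -1=+1→10*; -3=+1→8
ply 3, X at 10 | -1=-1→9*; -3=-1→7
ply 4, O at 9 | -1=+1→8*; -3=+1→6
ply 5, X at 8 | -1=-1→7*; -3=-1→5
ply 6, O at 7 | -1=+1→6*; -3=+1→4
ply 7, X at 6 | -1=-1→5*; -3=-1→3
ply 8, O at 5 | -1=+1→4*; -3=+1→2
ply 9, X at 4 | -1=-1→3*; -3=-1→1
ply 10, O at 3 | -1=+1→2*; -3=+1→0
ply 11, X at 2 | -1=-1→1*
ply 12, O at 1 | -1=+1→0*
ply 13: 0 is terminal -1 (X); from 12 depth 12

value(12, X) = -1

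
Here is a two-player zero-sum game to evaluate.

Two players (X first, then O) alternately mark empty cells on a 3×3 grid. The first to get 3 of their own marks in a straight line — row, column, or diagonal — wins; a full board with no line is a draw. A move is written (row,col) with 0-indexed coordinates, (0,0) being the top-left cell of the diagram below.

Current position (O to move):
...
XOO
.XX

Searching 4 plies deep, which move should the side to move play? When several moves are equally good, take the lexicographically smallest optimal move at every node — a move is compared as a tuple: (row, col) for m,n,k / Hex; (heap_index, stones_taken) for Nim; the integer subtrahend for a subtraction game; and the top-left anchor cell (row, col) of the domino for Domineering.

O's best at [.../XOO/.XX]: (2,0)

ply 1, O at .../XOO/.XX | (0,0)=-1→O../XOO/.XX; (0,1)=-1→.O./XOO/.XX; (0,2)=-1→..O/XOO/.XX; (2,0)=+0→.../XOO/OXX*
ply 2, X at .../XOO/OXX | (0,0)=-1→X../XOO/OXX; (0,1)=-1→.X./XOO/OXX; (0,2)=+0→..X/XOO/OXX*
ply 3, O at ..X/XOO/OXX | (0,0)=+0→O.X/XOO/OXX*; (0,1)=+0→.OX/XOO/OXX
ply 4, X at O.X/XOO/OXX | (0,1)=+0→OXX/XOO/OXX*
ply 5: OXX/XOO/OXX is terminal +0 (O); from .../XOO/.XX depth 4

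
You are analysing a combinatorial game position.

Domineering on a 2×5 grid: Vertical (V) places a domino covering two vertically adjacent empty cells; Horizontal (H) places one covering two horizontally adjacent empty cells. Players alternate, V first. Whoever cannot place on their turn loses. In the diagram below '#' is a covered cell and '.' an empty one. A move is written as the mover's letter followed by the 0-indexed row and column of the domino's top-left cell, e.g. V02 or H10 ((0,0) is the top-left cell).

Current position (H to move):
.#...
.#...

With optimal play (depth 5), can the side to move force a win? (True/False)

[.#.../.#...] H move#1: H02:-1/.###./.#...*, H03:-1/.#.##/.#..., H12:-1/.#.../.###., H13:-1/.#.../.#.##
[.###./.#...] V move#2: V00:-1/####./##..., V04:+1/.####/.#..#*
[.####/.#..#] H move#3: H12:-1/.####/.####*
[.####/.####] V move#4: V00:+1/#####/#####*
[#####/#####] end (terminal -1, H#5); searched .#.../.#... to 5

H winning at [.#.../.#...]: False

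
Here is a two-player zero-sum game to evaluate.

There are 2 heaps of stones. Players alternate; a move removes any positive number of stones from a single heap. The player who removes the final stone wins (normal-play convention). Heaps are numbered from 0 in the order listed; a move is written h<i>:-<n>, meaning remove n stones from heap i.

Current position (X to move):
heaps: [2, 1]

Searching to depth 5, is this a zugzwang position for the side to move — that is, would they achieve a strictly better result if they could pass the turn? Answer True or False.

zugzwang((2,1), X) = False

[(2,1)] X move#1: h0:-1:+1/(1,1)*, h0:-2:-1/(0,1), h1:-1:-1/(2,0)
[(1,1)] O move#2: h0:-1:-1/(0,1)*, h1:-1:-1/(1,0)
[(0,1)] X move#3: h1:-1:+1/(0,0)*
[(0,0)] end (terminal -1, O#4); searched (2,1) to 5
suppose X passes — search the same position with O to move:
pass> [(2,1)] O move#1: h0:-1:+1/(1,1)*, h0:-2:-1/(0,1), h1:-1:-1/(2,0)
pass> [(1,1)] X move#2: h0:-1:-1/(0,1)*, h1:-1:-1/(1,0)
pass> [(0,1)] O move#3: h1:-1:+1/(0,0)*
pass> [(0,0)] end (terminal -1, X#4); searched (2,1) to 5
for X: play +1, pass -1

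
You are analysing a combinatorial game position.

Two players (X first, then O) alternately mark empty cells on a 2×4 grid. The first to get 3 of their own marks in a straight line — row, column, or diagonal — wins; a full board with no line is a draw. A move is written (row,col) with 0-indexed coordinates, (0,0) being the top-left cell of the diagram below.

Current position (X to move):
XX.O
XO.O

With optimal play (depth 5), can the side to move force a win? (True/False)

X winning at [XX.O/XO.O]: True

[XX.O/XO.O] X move#1: (0,2):+1/XXXO/XO.O*, (1,2):+0/XX.O/XOXO
[XXXO/XO.O] end (terminal -1, O#2); searched XX.O/XO.O to 5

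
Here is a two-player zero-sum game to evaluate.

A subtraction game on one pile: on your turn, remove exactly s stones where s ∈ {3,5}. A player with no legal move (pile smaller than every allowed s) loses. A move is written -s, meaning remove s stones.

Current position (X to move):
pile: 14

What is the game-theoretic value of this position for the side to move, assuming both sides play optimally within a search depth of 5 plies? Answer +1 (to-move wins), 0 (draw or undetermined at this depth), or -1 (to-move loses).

value(14, X) = +1

p1 X@[14]: -3[11]-1 -5[9]+1*
p2 O@[9]: -3[6]-1* -5[4]-1
p3 X@[6]: -3[3]-1 -5[1]+1*
p4 O@[1] terminal -1; root [14] d5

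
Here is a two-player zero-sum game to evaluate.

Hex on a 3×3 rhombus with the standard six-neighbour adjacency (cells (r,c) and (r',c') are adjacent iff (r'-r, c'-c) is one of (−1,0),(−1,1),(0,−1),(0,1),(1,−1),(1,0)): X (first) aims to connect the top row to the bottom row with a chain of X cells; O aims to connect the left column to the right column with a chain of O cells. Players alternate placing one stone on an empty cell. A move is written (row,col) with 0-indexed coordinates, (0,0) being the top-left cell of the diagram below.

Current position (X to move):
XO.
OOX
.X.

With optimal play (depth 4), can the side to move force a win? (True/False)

X winning at [XO./OOX/.X.]: True

ply 1, X at XO./OOX/.X. | (0,2)=+1→XOX/OOX/.X.*; (2,0)=-1→XO./OOX/XX.; (2,2)=-1→XO./OOX/.XX
ply 2: XOX/OOX/.X. is terminal -1 (O); from XO./OOX/.X. depth 4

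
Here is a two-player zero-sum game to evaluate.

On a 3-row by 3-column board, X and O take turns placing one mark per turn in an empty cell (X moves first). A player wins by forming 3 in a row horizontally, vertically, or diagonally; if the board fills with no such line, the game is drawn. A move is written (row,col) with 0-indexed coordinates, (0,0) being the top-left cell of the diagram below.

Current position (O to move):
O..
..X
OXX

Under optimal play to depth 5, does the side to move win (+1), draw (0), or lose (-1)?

value(O../..X/OXX, O) = +1

p1 O@[O../..X/OXX]: (0,1)[OO./..X/OXX]-1 (0,2)[O.O/..X/OXX]+1* (1,0)[O../O.X/OXX]+1 (1,1)[O../.OX/OXX]-1
p2 X@[O.O/..X/OXX]: (0,1)[OXO/..X/OXX]-1* (1,0)[O.O/X.X/OXX]-1 (1,1)[O.O/.XX/OXX]-1
p3 O@[OXO/..X/OXX]: (1,0)[OXO/O.X/OXX]+1* (1,1)[OXO/.OX/OXX]+1
p4 X@[OXO/O.X/OXX] terminal -1; root [O../..X/OXX] d5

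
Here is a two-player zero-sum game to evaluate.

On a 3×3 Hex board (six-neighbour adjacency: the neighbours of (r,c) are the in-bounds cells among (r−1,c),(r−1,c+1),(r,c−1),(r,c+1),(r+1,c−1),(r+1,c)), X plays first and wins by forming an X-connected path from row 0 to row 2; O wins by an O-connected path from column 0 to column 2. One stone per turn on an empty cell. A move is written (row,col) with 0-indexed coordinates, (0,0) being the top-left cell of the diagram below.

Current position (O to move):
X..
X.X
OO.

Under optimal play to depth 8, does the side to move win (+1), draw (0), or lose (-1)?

p1 O@[X../X.X/OO.]: (0,1)[XO./X.X/OO.]-1 (0,2)[X.O/X.X/OO.]+1* (1,1)[X../XOX/OO.]+1 (2,2)[X../X.X/OOO]+1
p2 X@[X.O/X.X/OO.]: (0,1)[XXO/X.X/OO.]-1* (1,1)[X.O/XXX/OO.]-1 (2,2)[X.O/X.X/OOX]-1
p3 O@[XXO/X.X/OO.]: (1,1)[XXO/XOX/OO.]+1* (2,2)[XXO/X.X/OOO]+1
p4 X@[XXO/XOX/OO.] terminal -1; root [X../X.X/OO.] d8

value(X../X.X/OO., O) = +1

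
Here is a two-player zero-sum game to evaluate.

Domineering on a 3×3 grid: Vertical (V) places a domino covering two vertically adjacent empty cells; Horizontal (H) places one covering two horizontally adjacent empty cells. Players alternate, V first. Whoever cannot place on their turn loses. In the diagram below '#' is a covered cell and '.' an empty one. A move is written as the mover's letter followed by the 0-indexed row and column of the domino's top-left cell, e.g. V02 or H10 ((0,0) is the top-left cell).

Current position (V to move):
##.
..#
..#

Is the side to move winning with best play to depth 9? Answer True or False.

p1 V@[##./..#/..#]: V10[##./#.#/#.#]+1* V11[##./.##/.##]+1
p2 H@[##./#.#/#.#] terminal -1; root [##./..#/..#] d9

V winning at [##./..#/..#]: True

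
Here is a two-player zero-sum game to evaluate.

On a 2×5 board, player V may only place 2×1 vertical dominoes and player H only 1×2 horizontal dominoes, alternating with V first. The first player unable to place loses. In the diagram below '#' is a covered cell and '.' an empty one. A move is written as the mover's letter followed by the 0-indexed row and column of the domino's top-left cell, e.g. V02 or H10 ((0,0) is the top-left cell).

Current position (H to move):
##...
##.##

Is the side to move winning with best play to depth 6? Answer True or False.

H winning at [##.../##.##]: True

[##.../##.##] H move#1: H02:+1/####./##.##*, H03:-1/##.##/##.##
[####./##.##] end (terminal -1, V#2); searched ##.../##.## to 6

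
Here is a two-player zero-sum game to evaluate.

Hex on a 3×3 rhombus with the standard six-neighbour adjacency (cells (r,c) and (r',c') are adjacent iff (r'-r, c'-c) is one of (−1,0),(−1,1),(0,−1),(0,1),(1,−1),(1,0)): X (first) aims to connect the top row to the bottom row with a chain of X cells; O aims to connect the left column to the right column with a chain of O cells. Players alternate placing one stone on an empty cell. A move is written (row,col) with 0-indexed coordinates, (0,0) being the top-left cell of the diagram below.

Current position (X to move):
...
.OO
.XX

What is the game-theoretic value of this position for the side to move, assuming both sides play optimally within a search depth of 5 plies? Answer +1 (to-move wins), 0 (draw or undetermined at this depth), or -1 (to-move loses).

ply 1, X at .../.OO/.XX | (0,0)=-1→X../.OO/.XX*; (0,1)=-1→.X./.OO/.XX; (0,2)=-1→..X/.OO/.XX; (1,0)=-1→.../XOO/.XX; (2,0)=-1→.../.OO/XXX
ply 2, O at X../.OO/.XX | (0,1)=+1→XO./.OO/.XX*; (0,2)=+1→X.O/.OO/.XX; (1,0)=+1→X../OOO/.XX; (2,0)=+1→X../.OO/OXX
ply 3, X at XO./.OO/.XX | (0,2)=-1→XOX/.OO/.XX*; (1,0)=-1→XO./XOO/.XX; (2,0)=-1→XO./.OO/XXX
ply 4, O at XOX/.OO/.XX | (1,0)=+1→XOX/OOO/.XX*; (2,0)=+1→XOX/.OO/OXX
ply 5: XOX/OOO/.XX is terminal -1 (X); from .../.OO/.XX depth 5

value(.../.OO/.XX, X) = -1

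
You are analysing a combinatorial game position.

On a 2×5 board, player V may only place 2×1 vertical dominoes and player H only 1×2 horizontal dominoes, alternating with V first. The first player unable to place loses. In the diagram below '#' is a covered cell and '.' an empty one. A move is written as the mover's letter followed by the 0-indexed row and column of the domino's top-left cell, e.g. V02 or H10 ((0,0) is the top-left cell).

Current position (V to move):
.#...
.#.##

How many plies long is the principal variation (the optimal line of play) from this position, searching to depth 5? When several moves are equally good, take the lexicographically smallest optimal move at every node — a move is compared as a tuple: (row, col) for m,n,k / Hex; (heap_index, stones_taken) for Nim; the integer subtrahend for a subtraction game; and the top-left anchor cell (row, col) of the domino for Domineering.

PV length from [.#.../.#.##]: 3 plies

p1 V@[.#.../.#.##]: V00[##.../##.##]-1 V02[.##../.####]+1*
p2 H@[.##../.####]: H03[.####/.####]-1*
p3 V@[.####/.####]: V00[#####/#####]+1*
p4 H@[#####/#####] terminal -1; root [.#.../.#.##] d5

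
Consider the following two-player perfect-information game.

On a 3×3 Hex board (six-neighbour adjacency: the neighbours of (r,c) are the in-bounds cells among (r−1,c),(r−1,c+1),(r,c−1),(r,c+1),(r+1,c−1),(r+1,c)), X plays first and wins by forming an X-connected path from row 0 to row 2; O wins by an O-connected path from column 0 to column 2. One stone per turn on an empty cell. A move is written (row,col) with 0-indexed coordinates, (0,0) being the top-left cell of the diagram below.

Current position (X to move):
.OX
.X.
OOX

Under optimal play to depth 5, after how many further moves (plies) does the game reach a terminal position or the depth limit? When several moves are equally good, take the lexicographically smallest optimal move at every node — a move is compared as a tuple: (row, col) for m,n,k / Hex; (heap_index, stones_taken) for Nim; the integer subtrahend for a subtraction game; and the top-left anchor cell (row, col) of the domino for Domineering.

ply 1, X at .OX/.X./OOX | (0,0)=-1→XOX/.X./OOX; (1,0)=-1→.OX/XX./OOX; (1,2)=+1→.OX/.XX/OOX*
ply 2: .OX/.XX/OOX is terminal -1 (O); from .OX/.X./OOX depth 5

PV length from [.OX/.X./OOX]: 1 ply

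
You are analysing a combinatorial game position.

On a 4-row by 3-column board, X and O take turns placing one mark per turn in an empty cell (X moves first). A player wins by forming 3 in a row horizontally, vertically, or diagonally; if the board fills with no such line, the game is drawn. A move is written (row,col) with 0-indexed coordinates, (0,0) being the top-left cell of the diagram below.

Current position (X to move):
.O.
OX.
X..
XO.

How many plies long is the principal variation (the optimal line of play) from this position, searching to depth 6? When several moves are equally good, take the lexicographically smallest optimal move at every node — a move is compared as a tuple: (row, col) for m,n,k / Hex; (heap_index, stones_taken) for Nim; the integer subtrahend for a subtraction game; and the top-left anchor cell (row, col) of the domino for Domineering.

PV length from [.O./OX./X../XO.]: 5 plies

p1 X@[.O./OX./X../XO.]: (0,0)[XO./OX./X../XO.]+1* (0,2)[.OX/OX./X../XO.]+1 (1,2)[.O./OXX/X../XO.]+1 (2,1)[.O./OX./XX./XO.]+1 (2,2)[.O./OX./X.X/XO.]+1 (3,2)[.O./OX./X../XOX]+0
p2 O@[XO./OX./X../XO.]: (0,2)[XOO/OX./X../XO.]-1* (1,2)[XO./OXO/X../XO.]-1 (2,1)[XO./OX./XO./XO.]-1 (2,2)[XO./OX./X.O/XO.]-1 (3,2)[XO./OX./X../XOO]-1
p3 X@[XOO/OX./X../XO.]: (1,2)[XOO/OXX/X../XO.]+1* (2,1)[XOO/OX./XX./XO.]+1 (2,2)[XOO/OX./X.X/XO.]+1 (3,2)[XOO/OX./X../XOX]+0
p4 O@[XOO/OXX/X../XO.]: (2,1)[XOO/OXX/XO./XO.]-1* (2,2)[XOO/OXX/X.O/XO.]-1 (3,2)[XOO/OXX/X../XOO]-1
p5 X@[XOO/OXX/XO./XO.]: (2,2)[XOO/OXX/XOX/XO.]+1* (3,2)[XOO/OXX/XO./XOX]+0
p6 O@[XOO/OXX/XOX/XO.] terminal -1; root [.O./OX./X../XO.] d6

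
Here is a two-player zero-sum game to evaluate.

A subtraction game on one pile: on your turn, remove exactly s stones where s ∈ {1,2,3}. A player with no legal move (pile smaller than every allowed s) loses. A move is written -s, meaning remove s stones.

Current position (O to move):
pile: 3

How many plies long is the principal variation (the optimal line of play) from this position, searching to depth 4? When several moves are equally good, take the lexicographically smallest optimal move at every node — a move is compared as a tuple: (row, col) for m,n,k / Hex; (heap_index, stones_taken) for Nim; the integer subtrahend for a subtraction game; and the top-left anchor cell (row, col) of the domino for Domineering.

ply 1, O at 3 | -1=-1→2; -2=-1→1; -3=+1→0*
ply 2: 0 is terminal -1 (X); from 3 depth 4

PV length from [3]: 1 ply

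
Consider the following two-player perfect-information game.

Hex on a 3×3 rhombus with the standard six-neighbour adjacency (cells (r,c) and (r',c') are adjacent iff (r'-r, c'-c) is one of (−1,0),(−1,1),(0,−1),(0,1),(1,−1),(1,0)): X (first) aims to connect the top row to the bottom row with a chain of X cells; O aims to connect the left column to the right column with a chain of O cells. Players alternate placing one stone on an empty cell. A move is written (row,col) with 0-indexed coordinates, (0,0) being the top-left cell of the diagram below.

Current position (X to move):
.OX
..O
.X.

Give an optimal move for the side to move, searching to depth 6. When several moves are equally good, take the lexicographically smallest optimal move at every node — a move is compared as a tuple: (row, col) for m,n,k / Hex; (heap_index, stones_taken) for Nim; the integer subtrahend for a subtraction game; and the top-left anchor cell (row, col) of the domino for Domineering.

X's best at [.OX/..O/.X.]: (1,1)

p1 X@[.OX/..O/.X.]: (0,0)[XOX/..O/.X.]-1 (1,0)[.OX/X.O/.X.]-1 (1,1)[.OX/.XO/.X.]+1* (2,0)[.OX/..O/XX.]-1 (2,2)[.OX/..O/.XX]-1
p2 O@[.OX/.XO/.X.] terminal -1; root [.OX/..O/.X.] d6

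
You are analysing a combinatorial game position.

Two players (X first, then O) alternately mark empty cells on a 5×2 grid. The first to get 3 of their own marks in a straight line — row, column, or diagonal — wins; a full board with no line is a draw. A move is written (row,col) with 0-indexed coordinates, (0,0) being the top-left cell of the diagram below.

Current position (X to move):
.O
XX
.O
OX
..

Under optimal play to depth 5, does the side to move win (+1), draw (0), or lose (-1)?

ply 1, X at .O/XX/.O/OX/.. | (0,0)=+0→XO/XX/.O/OX/..*; (2,0)=+0→.O/XX/XO/OX/..; (4,0)=+0→.O/XX/.O/OX/X.; (4,1)=+0→.O/XX/.O/OX/.X
ply 2, O at XO/XX/.O/OX/.. | (2,0)=+0→XO/XX/OO/OX/..*; (4,0)=-1→XO/XX/.O/OX/O.; (4,1)=-1→XO/XX/.O/OX/.O
ply 3, X at XO/XX/OO/OX/.. | (4,0)=+0→XO/XX/OO/OX/X.*; (4,1)=-1→XO/XX/OO/OX/.X
ply 4, O at XO/XX/OO/OX/X. | (4,1)=+0→XO/XX/OO/OX/XO*
ply 5: XO/XX/OO/OX/XO is terminal +0 (X); from .O/XX/.O/OX/.. depth 5

value(.O/XX/.O/OX/.., X) = 0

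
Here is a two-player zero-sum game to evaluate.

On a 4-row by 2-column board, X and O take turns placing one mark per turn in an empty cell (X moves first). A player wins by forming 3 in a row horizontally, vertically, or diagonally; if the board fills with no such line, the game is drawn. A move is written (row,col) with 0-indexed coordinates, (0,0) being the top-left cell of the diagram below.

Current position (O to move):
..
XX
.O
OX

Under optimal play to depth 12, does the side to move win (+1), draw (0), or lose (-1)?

value(../XX/.O/OX, O) = 0

p1 O@[../XX/.O/OX]: (0,0)[O./XX/.O/OX]+0* (0,1)[.O/XX/.O/OX]+0 (2,0)[../XX/OO/OX]+0
p2 X@[O./XX/.O/OX]: (0,1)[OX/XX/.O/OX]+0* (2,0)[O./XX/XO/OX]+0
p3 O@[OX/XX/.O/OX]: (2,0)[OX/XX/OO/OX]+0*
p4 X@[OX/XX/OO/OX] terminal +0; root [../XX/.O/OX] d12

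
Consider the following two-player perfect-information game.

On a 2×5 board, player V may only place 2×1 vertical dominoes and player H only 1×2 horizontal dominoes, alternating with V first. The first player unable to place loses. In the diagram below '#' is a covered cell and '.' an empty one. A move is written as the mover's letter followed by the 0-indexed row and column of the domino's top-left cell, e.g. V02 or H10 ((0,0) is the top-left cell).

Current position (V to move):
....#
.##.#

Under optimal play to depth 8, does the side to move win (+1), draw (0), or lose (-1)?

value(....#/.##.#, V) = -1

p1 V@[....#/.##.#]: V00[#...#/###.#]-1* V03[...##/.####]-1
p2 H@[#...#/###.#]: H01[###.#/###.#]-1 H02[#.###/###.#]+1*
p3 V@[#.###/###.#] terminal -1; root [....#/.##.#] d8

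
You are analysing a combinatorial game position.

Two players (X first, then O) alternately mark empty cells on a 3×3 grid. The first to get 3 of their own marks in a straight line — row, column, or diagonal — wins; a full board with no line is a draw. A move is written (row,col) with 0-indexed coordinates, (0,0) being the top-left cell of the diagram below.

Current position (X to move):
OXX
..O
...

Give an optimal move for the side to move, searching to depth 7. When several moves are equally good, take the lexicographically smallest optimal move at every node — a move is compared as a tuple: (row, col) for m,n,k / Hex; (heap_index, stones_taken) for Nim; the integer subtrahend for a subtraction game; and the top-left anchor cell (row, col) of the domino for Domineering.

p1 X@[OXX/..O/...]: (1,0)[OXX/X.O/...]+0 (1,1)[OXX/.XO/...]+1* (2,0)[OXX/..O/X..]-1 (2,1)[OXX/..O/.X.]-1 (2,2)[OXX/..O/..X]-1
p2 O@[OXX/.XO/...]: (1,0)[OXX/OXO/...]-1* (2,0)[OXX/.XO/O..]-1 (2,1)[OXX/.XO/.O.]-1 (2,2)[OXX/.XO/..O]-1
p3 X@[OXX/OXO/...]: (2,0)[OXX/OXO/X..]+1* (2,1)[OXX/OXO/.X.]+1 (2,2)[OXX/OXO/..X]-1
p4 O@[OXX/OXO/X..] terminal -1; root [OXX/..O/...] d7

X's best at [OXX/..O/...]: (1,1)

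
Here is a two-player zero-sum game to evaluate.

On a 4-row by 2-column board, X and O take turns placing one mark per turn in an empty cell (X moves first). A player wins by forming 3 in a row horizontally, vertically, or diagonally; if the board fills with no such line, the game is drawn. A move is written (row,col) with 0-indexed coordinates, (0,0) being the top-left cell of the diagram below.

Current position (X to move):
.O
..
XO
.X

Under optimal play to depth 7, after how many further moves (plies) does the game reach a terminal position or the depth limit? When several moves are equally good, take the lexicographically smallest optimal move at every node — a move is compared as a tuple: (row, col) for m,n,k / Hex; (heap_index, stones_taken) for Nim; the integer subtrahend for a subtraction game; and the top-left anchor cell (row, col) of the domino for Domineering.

PV length from [.O/../XO/.X]: 4 plies

p1 X@[.O/../XO/.X]: (0,0)[XO/../XO/.X]-1 (1,0)[.O/X./XO/.X]-1 (1,1)[.O/.X/XO/.X]+0* (3,0)[.O/../XO/XX]-1
p2 O@[.O/.X/XO/.X]: (0,0)[OO/.X/XO/.X]+0* (1,0)[.O/OX/XO/.X]+0 (3,0)[.O/.X/XO/OX]+0
p3 X@[OO/.X/XO/.X]: (1,0)[OO/XX/XO/.X]+0* (3,0)[OO/.X/XO/XX]+0
p4 O@[OO/XX/XO/.X]: (3,0)[OO/XX/XO/OX]+0*
p5 X@[OO/XX/XO/OX] terminal +0; root [.O/../XO/.X] d7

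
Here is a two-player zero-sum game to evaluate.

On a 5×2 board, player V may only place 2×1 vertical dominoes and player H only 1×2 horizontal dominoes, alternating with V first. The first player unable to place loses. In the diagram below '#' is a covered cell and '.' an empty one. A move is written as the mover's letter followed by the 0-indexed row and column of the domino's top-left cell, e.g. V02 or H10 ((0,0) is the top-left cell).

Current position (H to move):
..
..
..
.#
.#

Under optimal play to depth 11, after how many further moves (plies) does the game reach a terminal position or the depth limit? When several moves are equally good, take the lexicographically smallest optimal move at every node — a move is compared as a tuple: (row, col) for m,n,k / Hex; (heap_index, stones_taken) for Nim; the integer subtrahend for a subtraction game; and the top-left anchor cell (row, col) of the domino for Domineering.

[../../../.#/.#] H move#1: H00:-1/##/../../.#/.#, H10:+1/../##/../.#/.#*, H20:-1/../../##/.#/.#
[../##/../.#/.#] V move#2: V20:-1/../##/#./##/.#*, V30:-1/../##/../##/##
[../##/#./##/.#] H move#3: H00:+1/##/##/#./##/.#*
[##/##/#./##/.#] end (terminal -1, V#4); searched ../../../.#/.# to 11

PV length from [../../../.#/.#]: 3 plies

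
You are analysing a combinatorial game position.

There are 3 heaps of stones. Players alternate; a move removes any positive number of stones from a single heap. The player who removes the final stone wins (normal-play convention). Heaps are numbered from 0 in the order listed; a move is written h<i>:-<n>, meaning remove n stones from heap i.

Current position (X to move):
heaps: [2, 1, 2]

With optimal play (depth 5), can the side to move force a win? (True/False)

ply 1, X at (2,1,2) | h0:-1=-1→(1,1,2); h0:-2=-1→(0,1,2); h1:-1=+1→(2,0,2)*; h2:-1=-1→(2,1,1); h2:-2=-1→(2,1,0)
ply 2, O at (2,0,2) | h0:-1=-1→(1,0,2)*; h0:-2=-1→(0,0,2); h2:-1=-1→(2,0,1); h2:-2=-1→(2,0,0)
ply 3, X at (1,0,2) | h0:-1=-1→(0,0,2); h2:-1=+1→(1,0,1)*; h2:-2=-1→(1,0,0)
ply 4, O at (1,0,1) | h0:-1=-1→(0,0,1)*; h2:-1=-1→(1,0,0)
ply 5, X at (0,0,1) | h2:-1=+1→(0,0,0)*
ply 6: (0,0,0) is terminal -1 (O); from (2,1,2) depth 5

X winning at [(2,1,2)]: True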